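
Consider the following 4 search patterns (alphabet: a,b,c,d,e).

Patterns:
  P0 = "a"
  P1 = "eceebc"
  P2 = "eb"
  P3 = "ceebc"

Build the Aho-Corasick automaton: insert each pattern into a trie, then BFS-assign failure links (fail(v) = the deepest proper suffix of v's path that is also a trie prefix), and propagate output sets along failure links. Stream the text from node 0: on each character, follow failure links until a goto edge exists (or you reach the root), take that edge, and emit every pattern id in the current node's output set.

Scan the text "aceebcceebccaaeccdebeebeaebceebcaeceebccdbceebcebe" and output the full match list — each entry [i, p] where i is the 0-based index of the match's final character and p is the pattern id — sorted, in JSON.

Build automaton:
Trie nodes:
  0='ε' goto a→1 c→9 e→2
  1='a' goto ·  [P0 ends]
  2='e' goto b→8 c→3
  3='ec' goto e→4
  4='ece' goto e→5
  5='ecee' goto b→6
  6='eceeb' goto c→7
  7='eceebc' goto ·  [P1 ends]
  8='eb' goto ·  [P2 ends]
  9='c' goto e→10
  10='ce' goto e→11
  11='cee' goto b→12
  12='ceeb' goto c→13
  13='ceebc' goto ·  [P3 ends]

Failure links (BFS by depth):
  fail(1) 'a': from fail(0)=0 chase 'a': 0 ⇒ 0;  out={0}∪out(0)={0}
  fail(2) 'e': from fail(0)=0 chase 'e': 0 ⇒ 0;  out=∅∪out(0)=∅
  fail(9) 'c': from fail(0)=0 chase 'c': 0 ⇒ 0;  out=∅∪out(0)=∅
  fail(3) 'ec': from fail(2)=0 chase 'c': 0 ⇒ 9;  out=∅∪out(9)=∅
  fail(8) 'eb': from fail(2)=0 chase 'b': 0 ⇒ 0;  out={2}∪out(0)={2}
  fail(10) 'ce': from fail(9)=0 chase 'e': 0 ⇒ 2;  out=∅∪out(2)=∅
  fail(4) 'ece': from fail(3)=9 chase 'e': 9 ⇒ 10;  out=∅∪out(10)=∅
  fail(11) 'cee': from fail(10)=2 chase 'e': 2→0 ⇒ 2;  out=∅∪out(2)=∅
  fail(5) 'ecee': from fail(4)=10 chase 'e': 10 ⇒ 11;  out=∅∪out(11)=∅
  fail(12) 'ceeb': from fail(11)=2 chase 'b': 2 ⇒ 8;  out=∅∪out(8)={2}
  fail(6) 'eceeb': from fail(5)=11 chase 'b': 11 ⇒ 12;  out=∅∪out(12)={2}
  fail(13) 'ceebc': from fail(12)=8 chase 'c': 8→0 ⇒ 9;  out={3}∪out(9)={3}
  fail(7) 'eceebc': from fail(6)=12 chase 'c': 12 ⇒ 13;  out={1}∪out(13)={1,3}

Text stream:
pos 0 'a': at 1  → match P0@[0:0]
pos 1 'c': at 9 (via fail)
pos 2 'e': at 10
pos 3 'e': at 11
pos 4 'b': at 12  → match P2@[3:4]
pos 5 'c': at 13  → match P3@[1:5]
pos 6 'c': at 9 (via fail)
pos 7 'e': at 10
pos 8 'e': at 11
pos 9 'b': at 12  → match P2@[8:9]
pos 10 'c': at 13  → match P3@[6:10]
pos 11 'c': at 9 (via fail)
pos 12 'a': at 1 (via fail)  → match P0@[12:12]
pos 13 'a': at 1 (via fail)  → match P0@[13:13]
pos 14 'e': at 2 (via fail)
pos 15 'c': at 3
pos 16 'c': at 9 (via fail)
pos 17 'd': at 0 (via fail)
pos 18 'e': at 2
pos 19 'b': at 8  → match P2@[18:19]
pos 20 'e': at 2 (via fail)
pos 21 'e': at 2 (via fail)
pos 22 'b': at 8  → match P2@[21:22]
pos 23 'e': at 2 (via fail)
pos 24 'a': at 1 (via fail)  → match P0@[24:24]
pos 25 'e': at 2 (via fail)
pos 26 'b': at 8  → match P2@[25:26]
pos 27 'c': at 9 (via fail)
pos 28 'e': at 10
pos 29 'e': at 11
pos 30 'b': at 12  → match P2@[29:30]
pos 31 'c': at 13  → match P3@[27:31]
pos 32 'a': at 1 (via fail)  → match P0@[32:32]
pos 33 'e': at 2 (via fail)
pos 34 'c': at 3
pos 35 'e': at 4
pos 36 'e': at 5
pos 37 'b': at 6  → match P2@[36:37]
pos 38 'c': at 7  → match P1@[33:38],P3@[34:38]
pos 39 'c': at 9 (via fail)
pos 40 'd': at 0 (via fail)
pos 41 'b': at 0
pos 42 'c': at 9
pos 43 'e': at 10
pos 44 'e': at 11
pos 45 'b': at 12  → match P2@[44:45]
pos 46 'c': at 13  → match P3@[42:46]
pos 47 'e': at 10 (via fail)
pos 48 'b': at 8 (via fail)  → match P2@[47:48]
pos 49 'e': at 2 (via fail)

Result: [[0,0],[4,2],[5,3],[9,2],[10,3],[12,0],[13,0],[19,2],[22,2],[24,0],[26,2],[30,2],[31,3],[32,0],[37,2],[38,1],[38,3],[45,2],[46,3],[48,2]]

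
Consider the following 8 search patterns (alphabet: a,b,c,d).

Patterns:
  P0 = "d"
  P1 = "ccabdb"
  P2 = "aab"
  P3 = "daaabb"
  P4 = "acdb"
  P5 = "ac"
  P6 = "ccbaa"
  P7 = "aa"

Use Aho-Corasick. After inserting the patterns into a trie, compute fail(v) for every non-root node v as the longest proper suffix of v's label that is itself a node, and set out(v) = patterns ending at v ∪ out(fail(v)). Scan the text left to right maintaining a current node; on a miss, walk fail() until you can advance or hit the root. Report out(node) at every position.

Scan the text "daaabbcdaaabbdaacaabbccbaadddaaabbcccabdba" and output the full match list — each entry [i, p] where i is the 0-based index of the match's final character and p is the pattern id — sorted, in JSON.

Construct AC machine:
Trie (insert patterns):
  0='ε' goto a→8 c→2 d→1
  1='d' goto a→11  [P0 ends]
  2='c' goto c→3
  3='cc' goto a→4 b→19
  4='cca' goto b→5
  5='ccab' goto d→6
  6='ccabd' goto b→7
  7='ccabdb' goto ·  [P1 ends]
  8='a' goto a→9 c→16
  9='aa' goto b→10  [P7 ends]
  10='aab' goto ·  [P2 ends]
  11='da' goto a→12
  12='daa' goto a→13
  13='daaa' goto b→14
  14='daaab' goto b→15
  15='daaabb' goto ·  [P3 ends]
  16='ac' goto d→17  [P5 ends]
  17='acd' goto b→18
  18='acdb' goto ·  [P4 ends]
  19='ccb' goto a→20
  20='ccba' goto a→21
  21='ccbaa' goto ·  [P6 ends]

BFS fail/out derivation:
  fail(1) 'd': from fail(0)=0 chase 'd': 0 ⇒ 0;  out={0}∪out(0)={0}
  fail(2) 'c': from fail(0)=0 chase 'c': 0 ⇒ 0;  out=∅∪out(0)=∅
  fail(8) 'a': from fail(0)=0 chase 'a': 0 ⇒ 0;  out=∅∪out(0)=∅
  fail(3) 'cc': from fail(2)=0 chase 'c': 0 ⇒ 2;  out=∅∪out(2)=∅
  fail(9) 'aa': from fail(8)=0 chase 'a': 0 ⇒ 8;  out={7}∪out(8)={7}
  fail(11) 'da': from fail(1)=0 chase 'a': 0 ⇒ 8;  out=∅∪out(8)=∅
  fail(16) 'ac': from fail(8)=0 chase 'c': 0 ⇒ 2;  out={5}∪out(2)={5}
  fail(4) 'cca': from fail(3)=2 chase 'a': 2→0 ⇒ 8;  out=∅∪out(8)=∅
  fail(10) 'aab': from fail(9)=8 chase 'b': 8→0 ⇒ 0;  out={2}∪out(0)={2}
  fail(12) 'daa': from fail(11)=8 chase 'a': 8 ⇒ 9;  out=∅∪out(9)={7}
  fail(17) 'acd': from fail(16)=2 chase 'd': 2→0 ⇒ 1;  out=∅∪out(1)={0}
  fail(19) 'ccb': from fail(3)=2 chase 'b': 2→0 ⇒ 0;  out=∅∪out(0)=∅
  fail(5) 'ccab': from fail(4)=8 chase 'b': 8→0 ⇒ 0;  out=∅∪out(0)=∅
  fail(13) 'daaa': from fail(12)=9 chase 'a': 9→8 ⇒ 9;  out=∅∪out(9)={7}
  fail(18) 'acdb': from fail(17)=1 chase 'b': 1→0 ⇒ 0;  out={4}∪out(0)={4}
  fail(20) 'ccba': from fail(19)=0 chase 'a': 0 ⇒ 8;  out=∅∪out(8)=∅
  fail(6) 'ccabd': from fail(5)=0 chase 'd': 0 ⇒ 1;  out=∅∪out(1)={0}
  fail(14) 'daaab': from fail(13)=9 chase 'b': 9 ⇒ 10;  out=∅∪out(10)={2}
  fail(21) 'ccbaa': from fail(20)=8 chase 'a': 8 ⇒ 9;  out={6}∪out(9)={6,7}
  fail(7) 'ccabdb': from fail(6)=1 chase 'b': 1→0 ⇒ 0;  out={1}∪out(0)={1}
  fail(15) 'daaabb': from fail(14)=10 chase 'b': 10→0 ⇒ 0;  out={3}∪out(0)={3}

Text stream:
i=0 'd': node 0→1  emit P0@[0:0]
i=1 'a': node 1→11
i=2 'a': node 11→12  emit P7@[1:2]
i=3 'a': node 12→13  emit P7@[2:3]
i=4 'b': node 13→14  emit P2@[2:4]
i=5 'b': node 14→15  emit P3@[0:5]
i=6 'c': node 15→2 (fail-walked)
i=7 'd': node 2→1 (fail-walked)  emit P0@[7:7]
i=8 'a': node 1→11
i=9 'a': node 11→12  emit P7@[8:9]
i=10 'a': node 12→13  emit P7@[9:10]
i=11 'b': node 13→14  emit P2@[9:11]
i=12 'b': node 14→15  emit P3@[7:12]
i=13 'd': node 15→1 (fail-walked)  emit P0@[13:13]
i=14 'a': node 1→11
i=15 'a': node 11→12  emit P7@[14:15]
i=16 'c': node 12→16 (fail-walked)  emit P5@[15:16]
i=17 'a': node 16→8 (fail-walked)
i=18 'a': node 8→9  emit P7@[17:18]
i=19 'b': node 9→10  emit P2@[17:19]
i=20 'b': node 10→0 (fail-walked)
i=21 'c': node 0→2
i=22 'c': node 2→3
i=23 'b': node 3→19
i=24 'a': node 19→20
i=25 'a': node 20→21  emit P6@[21:25],P7@[24:25]
i=26 'd': node 21→1 (fail-walked)  emit P0@[26:26]
i=27 'd': node 1→1 (fail-walked)  emit P0@[27:27]
i=28 'd': node 1→1 (fail-walked)  emit P0@[28:28]
i=29 'a': node 1→11
i=30 'a': node 11→12  emit P7@[29:30]
i=31 'a': node 12→13  emit P7@[30:31]
i=32 'b': node 13→14  emit P2@[30:32]
i=33 'b': node 14→15  emit P3@[28:33]
i=34 'c': node 15→2 (fail-walked)
i=35 'c': node 2→3
i=36 'c': node 3→3 (fail-walked)
i=37 'a': node 3→4
i=38 'b': node 4→5
i=39 'd': node 5→6  emit P0@[39:39]
i=40 'b': node 6→7  emit P1@[35:40]
i=41 'a': node 7→8 (fail-walked)

All matches (sorted): [[0,0],[2,7],[3,7],[4,2],[5,3],[7,0],[9,7],[10,7],[11,2],[12,3],[13,0],[15,7],[16,5],[18,7],[19,2],[25,6],[25,7],[26,0],[27,0],[28,0],[30,7],[31,7],[32,2],[33,3],[39,0],[40,1]]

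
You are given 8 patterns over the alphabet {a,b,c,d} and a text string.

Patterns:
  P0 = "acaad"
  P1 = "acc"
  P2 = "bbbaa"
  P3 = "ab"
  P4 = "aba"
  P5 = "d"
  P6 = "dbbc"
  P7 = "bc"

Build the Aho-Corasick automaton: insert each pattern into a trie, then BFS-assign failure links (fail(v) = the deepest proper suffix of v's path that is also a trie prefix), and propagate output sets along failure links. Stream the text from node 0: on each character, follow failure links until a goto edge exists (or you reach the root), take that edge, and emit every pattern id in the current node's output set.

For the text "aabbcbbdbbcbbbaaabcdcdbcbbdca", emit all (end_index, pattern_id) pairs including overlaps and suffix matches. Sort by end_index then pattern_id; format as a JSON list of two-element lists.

Build automaton:
Trie (insert patterns):
  0='ε' goto a→1 b→7 d→14
  1='a' goto b→12 c→2
  2='ac' goto a→3 c→6
  3='aca' goto a→4
  4='acaa' goto d→5
  5='acaad' goto ·  [P0 ends]
  6='acc' goto ·  [P1 ends]
  7='b' goto b→8 c→18
  8='bb' goto b→9
  9='bbb' goto a→10
  10='bbba' goto a→11
  11='bbbaa' goto ·  [P2 ends]
  12='ab' goto a→13  [P3 ends]
  13='aba' goto ·  [P4 ends]
  14='d' goto b→15  [P5 ends]
  15='db' goto b→16
  16='dbb' goto c→17
  17='dbbc' goto ·  [P6 ends]
  18='bc' goto ·  [P7 ends]

Failure links (BFS by depth):
  fail(1) 'a': from fail(0)=0 chase 'a': 0 ⇒ 0;  out=∅∪out(0)=∅
  fail(7) 'b': from fail(0)=0 chase 'b': 0 ⇒ 0;  out=∅∪out(0)=∅
  fail(14) 'd': from fail(0)=0 chase 'd': 0 ⇒ 0;  out={5}∪out(0)={5}
  fail(2) 'ac': from fail(1)=0 chase 'c': 0 ⇒ 0;  out=∅∪out(0)=∅
  fail(8) 'bb': from fail(7)=0 chase 'b': 0 ⇒ 7;  out=∅∪out(7)=∅
  fail(12) 'ab': from fail(1)=0 chase 'b': 0 ⇒ 7;  out={3}∪out(7)={3}
  fail(15) 'db': from fail(14)=0 chase 'b': 0 ⇒ 7;  out=∅∪out(7)=∅
  fail(18) 'bc': from fail(7)=0 chase 'c': 0 ⇒ 0;  out={7}∪out(0)={7}
  fail(3) 'aca': from fail(2)=0 chase 'a': 0 ⇒ 1;  out=∅∪out(1)=∅
  fail(6) 'acc': from fail(2)=0 chase 'c': 0 ⇒ 0;  out={1}∪out(0)={1}
  fail(9) 'bbb': from fail(8)=7 chase 'b': 7 ⇒ 8;  out=∅∪out(8)=∅
  fail(13) 'aba': from fail(12)=7 chase 'a': 7→0 ⇒ 1;  out={4}∪out(1)={4}
  fail(16) 'dbb': from fail(15)=7 chase 'b': 7 ⇒ 8;  out=∅∪out(8)=∅
  fail(4) 'acaa': from fail(3)=1 chase 'a': 1→0 ⇒ 1;  out=∅∪out(1)=∅
  fail(10) 'bbba': from fail(9)=8 chase 'a': 8→7→0 ⇒ 1;  out=∅∪out(1)=∅
  fail(17) 'dbbc': from fail(16)=8 chase 'c': 8→7 ⇒ 18;  out={6}∪out(18)={6,7}
  fail(5) 'acaad': from fail(4)=1 chase 'd': 1→0 ⇒ 14;  out={0}∪out(14)={0,5}
  fail(11) 'bbbaa': from fail(10)=1 chase 'a': 1→0 ⇒ 1;  out={2}∪out(1)={2}

Text stream:
i=0 'a': node 0→1
i=1 'a': node 1→1 (via fail)
i=2 'b': node 1→12  ** P3@[1:2]
i=3 'b': node 12→8 (via fail)
i=4 'c': node 8→18 (via fail)  ** P7@[3:4]
i=5 'b': node 18→7 (via fail)
i=6 'b': node 7→8
i=7 'd': node 8→14 (via fail)  ** P5@[7:7]
i=8 'b': node 14→15
i=9 'b': node 15→16
i=10 'c': node 16→17  ** P6@[7:10],P7@[9:10]
i=11 'b': node 17→7 (via fail)
i=12 'b': node 7→8
i=13 'b': node 8→9
i=14 'a': node 9→10
i=15 'a': node 10→11  ** P2@[11:15]
i=16 'a': node 11→1 (via fail)
i=17 'b': node 1→12  ** P3@[16:17]
i=18 'c': node 12→18 (via fail)  ** P7@[17:18]
i=19 'd': node 18→14 (via fail)  ** P5@[19:19]
i=20 'c': node 14→0 (via fail)
i=21 'd': node 0→14  ** P5@[21:21]
i=22 'b': node 14→15
i=23 'c': node 15→18 (via fail)  ** P7@[22:23]
i=24 'b': node 18→7 (via fail)
i=25 'b': node 7→8
i=26 'd': node 8→14 (via fail)  ** P5@[26:26]
i=27 'c': node 14→0 (via fail)
i=28 'a': node 0→1

All matches (sorted): [[2,3],[4,7],[7,5],[10,6],[10,7],[15,2],[17,3],[18,7],[19,5],[21,5],[23,7],[26,5]]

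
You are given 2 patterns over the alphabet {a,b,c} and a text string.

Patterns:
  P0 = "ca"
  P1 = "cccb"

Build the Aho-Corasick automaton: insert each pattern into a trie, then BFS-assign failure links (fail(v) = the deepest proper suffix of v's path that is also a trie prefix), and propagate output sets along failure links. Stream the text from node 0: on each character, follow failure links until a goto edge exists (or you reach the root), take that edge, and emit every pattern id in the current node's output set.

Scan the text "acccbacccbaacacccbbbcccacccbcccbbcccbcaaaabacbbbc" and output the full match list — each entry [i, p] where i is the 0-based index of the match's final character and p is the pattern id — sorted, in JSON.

Build:
Trie (insert patterns):
  0='ε' goto c→1
  1='c' goto a→2 c→3
  2='ca' goto ·  ←P0
  3='cc' goto c→4
  4='ccc' goto b→5
  5='cccb' goto ·  ←P1

Failure links (BFS by depth):
  fail(1) 'c': from fail(0)=0 chase 'c': 0 ⇒ 0;  out=∅∪out(0)=∅
  fail(2) 'ca': from fail(1)=0 chase 'a': 0 ⇒ 0;  out={0}∪out(0)={0}
  fail(3) 'cc': from fail(1)=0 chase 'c': 0 ⇒ 1;  out=∅∪out(1)=∅
  fail(4) 'ccc': from fail(3)=1 chase 'c': 1 ⇒ 3;  out=∅∪out(3)=∅
  fail(5) 'cccb': from fail(4)=3 chase 'b': 3→1→0 ⇒ 0;  out={1}∪out(0)={1}

Scan:
i=0 'a': node 0→0
i=1 'c': node 0→1
i=2 'c': node 1→3
i=3 'c': node 3→4
i=4 'b': node 4→5  → match P1@[1:4]
i=5 'a': node 5→0 (via fail)
i=6 'c': node 0→1
i=7 'c': node 1→3
i=8 'c': node 3→4
i=9 'b': node 4→5  → match P1@[6:9]
i=10 'a': node 5→0 (via fail)
i=11 'a': node 0→0
i=12 'c': node 0→1
i=13 'a': node 1→2  → match P0@[12:13]
i=14 'c': node 2→1 (via fail)
i=15 'c': node 1→3
i=16 'c': node 3→4
i=17 'b': node 4→5  → match P1@[14:17]
i=18 'b': node 5→0 (via fail)
i=19 'b': node 0→0
i=20 'c': node 0→1
i=21 'c': node 1→3
i=22 'c': node 3→4
i=23 'a': node 4→2 (via fail)  → match P0@[22:23]
i=24 'c': node 2→1 (via fail)
i=25 'c': node 1→3
i=26 'c': node 3→4
i=27 'b': node 4→5  → match P1@[24:27]
i=28 'c': node 5→1 (via fail)
i=29 'c': node 1→3
i=30 'c': node 3→4
i=31 'b': node 4→5  → match P1@[28:31]
i=32 'b': node 5→0 (via fail)
i=33 'c': node 0→1
i=34 'c': node 1→3
i=35 'c': node 3→4
i=36 'b': node 4→5  → match P1@[33:36]
i=37 'c': node 5→1 (via fail)
i=38 'a': node 1→2  → match P0@[37:38]
i=39 'a': node 2→0 (via fail)
i=40 'a': node 0→0
i=41 'a': node 0→0
i=42 'b': node 0→0
i=43 'a': node 0→0
i=44 'c': node 0→1
i=45 'b': node 1→0 (via fail)
i=46 'b': node 0→0
i=47 'b': node 0→0
i=48 'c': node 0→1

Matches: [[4,1],[9,1],[13,0],[17,1],[23,0],[27,1],[31,1],[36,1],[38,0]]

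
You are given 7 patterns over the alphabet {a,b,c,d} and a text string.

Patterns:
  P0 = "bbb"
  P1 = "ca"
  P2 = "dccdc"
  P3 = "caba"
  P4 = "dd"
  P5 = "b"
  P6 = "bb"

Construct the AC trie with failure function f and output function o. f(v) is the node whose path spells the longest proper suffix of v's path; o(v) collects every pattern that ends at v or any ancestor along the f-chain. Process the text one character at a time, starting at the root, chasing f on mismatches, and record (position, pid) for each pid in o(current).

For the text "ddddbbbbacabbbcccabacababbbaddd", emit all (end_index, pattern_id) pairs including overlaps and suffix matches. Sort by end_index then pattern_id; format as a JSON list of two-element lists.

Build automaton:
Trie nodes:
  n0 'ε': b→1 c→4 d→6
  n1 'b': b→2  ←P5
  n2 'bb': b→3  ←P6
  n3 'bbb': ·  ←P0
  n4 'c': a→5
  n5 'ca': b→11  ←P1
  n6 'd': c→7 d→13
  n7 'dc': c→8
  n8 'dcc': d→9
  n9 'dccd': c→10
  n10 'dccdc': ·  ←P2
  n11 'cab': a→12
  n12 'caba': ·  ←P3
  n13 'dd': ·  ←P4

BFS fail/out derivation:
  fail(1) 'b': from fail(0)=0 chase 'b': 0 ⇒ 0;  out={5}∪out(0)={5}
  fail(4) 'c': from fail(0)=0 chase 'c': 0 ⇒ 0;  out=∅∪out(0)=∅
  fail(6) 'd': from fail(0)=0 chase 'd': 0 ⇒ 0;  out=∅∪out(0)=∅
  fail(2) 'bb': from fail(1)=0 chase 'b': 0 ⇒ 1;  out={6}∪out(1)={5,6}
  fail(5) 'ca': from fail(4)=0 chase 'a': 0 ⇒ 0;  out={1}∪out(0)={1}
  fail(7) 'dc': from fail(6)=0 chase 'c': 0 ⇒ 4;  out=∅∪out(4)=∅
  fail(13) 'dd': from fail(6)=0 chase 'd': 0 ⇒ 6;  out={4}∪out(6)={4}
  fail(3) 'bbb': from fail(2)=1 chase 'b': 1 ⇒ 2;  out={0}∪out(2)={0,5,6}
  fail(8) 'dcc': from fail(7)=4 chase 'c': 4→0 ⇒ 4;  out=∅∪out(4)=∅
  fail(11) 'cab': from fail(5)=0 chase 'b': 0 ⇒ 1;  out=∅∪out(1)={5}
  fail(9) 'dccd': from fail(8)=4 chase 'd': 4→0 ⇒ 6;  out=∅∪out(6)=∅
  fail(12) 'caba': from fail(11)=1 chase 'a': 1→0 ⇒ 0;  out={3}∪out(0)={3}
  fail(10) 'dccdc': from fail(9)=6 chase 'c': 6 ⇒ 7;  out={2}∪out(7)={2}

Run:
i=0 'd': node 0→6
i=1 'd': node 6→13  → match P4@[0:1]
i=2 'd': node 13→13 ·f  → match P4@[1:2]
i=3 'd': node 13→13 ·f  → match P4@[2:3]
i=4 'b': node 13→1 ·f  → match P5@[4:4]
i=5 'b': node 1→2  → match P5@[5:5],P6@[4:5]
i=6 'b': node 2→3  → match P0@[4:6],P5@[6:6],P6@[5:6]
i=7 'b': node 3→3 ·f  → match P0@[5:7],P5@[7:7],P6@[6:7]
i=8 'a': node 3→0 ·f
i=9 'c': node 0→4
i=10 'a': node 4→5  → match P1@[9:10]
i=11 'b': node 5→11  → match P5@[11:11]
i=12 'b': node 11→2 ·f  → match P5@[12:12],P6@[11:12]
i=13 'b': node 2→3  → match P0@[11:13],P5@[13:13],P6@[12:13]
i=14 'c': node 3→4 ·f
i=15 'c': node 4→4 ·f
i=16 'c': node 4→4 ·f
i=17 'a': node 4→5  → match P1@[16:17]
i=18 'b': node 5→11  → match P5@[18:18]
i=19 'a': node 11→12  → match P3@[16:19]
i=20 'c': node 12→4 ·f
i=21 'a': node 4→5  → match P1@[20:21]
i=22 'b': node 5→11  → match P5@[22:22]
i=23 'a': node 11→12  → match P3@[20:23]
i=24 'b': node 12→1 ·f  → match P5@[24:24]
i=25 'b': node 1→2  → match P5@[25:25],P6@[24:25]
i=26 'b': node 2→3  → match P0@[24:26],P5@[26:26],P6@[25:26]
i=27 'a': node 3→0 ·f
i=28 'd': node 0→6
i=29 'd': node 6→13  → match P4@[28:29]
i=30 'd': node 13→13 ·f  → match P4@[29:30]

Result: [[1,4],[2,4],[3,4],[4,5],[5,5],[5,6],[6,0],[6,5],[6,6],[7,0],[7,5],[7,6],[10,1],[11,5],[12,5],[12,6],[13,0],[13,5],[13,6],[17,1],[18,5],[19,3],[21,1],[22,5],[23,3],[24,5],[25,5],[25,6],[26,0],[26,5],[26,6],[29,4],[30,4]]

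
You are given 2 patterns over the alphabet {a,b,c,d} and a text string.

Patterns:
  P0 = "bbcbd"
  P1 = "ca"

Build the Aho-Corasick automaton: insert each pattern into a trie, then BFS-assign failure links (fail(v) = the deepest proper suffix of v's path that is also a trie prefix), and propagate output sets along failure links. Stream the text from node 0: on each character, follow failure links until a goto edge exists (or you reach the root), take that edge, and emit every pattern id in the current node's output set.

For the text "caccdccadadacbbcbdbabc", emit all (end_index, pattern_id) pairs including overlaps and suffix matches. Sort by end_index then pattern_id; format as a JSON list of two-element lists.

Build:
Trie nodes:
  n0 'ε': b→1 c→6
  n1 'b': b→2
  n2 'bb': c→3
  n3 'bbc': b→4
  n4 'bbcb': d→5
  n5 'bbcbd': ·  [P0 ends]
  n6 'c': a→7
  n7 'ca': ·  [P1 ends]

Failure links (BFS by depth):
  n1('b'): parent n0 fail=0; on 'b' 0 → fail=0;  out ∅∪∅=∅
  n6('c'): parent n0 fail=0; on 'c' 0 → fail=0;  out ∅∪∅=∅
  n2('bb'): parent n1 fail=0; on 'b' 0 → fail=1;  out ∅∪∅=∅
  n7('ca'): parent n6 fail=0; on 'a' 0 → fail=0;  out {1}∪∅={1}
  n3('bbc'): parent n2 fail=1; on 'c' 1→0 → fail=6;  out ∅∪∅=∅
  n4('bbcb'): parent n3 fail=6; on 'b' 6→0 → fail=1;  out ∅∪∅=∅
  n5('bbcbd'): parent n4 fail=1; on 'd' 1→0 → fail=0;  out {0}∪∅={0}

Text stream:
pos 0 'c': at 6
pos 1 'a': at 7  emit P1@[0:1]
pos 2 'c': at 6 (fail-walked)
pos 3 'c': at 6 (fail-walked)
pos 4 'd': at 0 (fail-walked)
pos 5 'c': at 6
pos 6 'c': at 6 (fail-walked)
pos 7 'a': at 7  emit P1@[6:7]
pos 8 'd': at 0 (fail-walked)
pos 9 'a': at 0
pos 10 'd': at 0
pos 11 'a': at 0
pos 12 'c': at 6
pos 13 'b': at 1 (fail-walked)
pos 14 'b': at 2
pos 15 'c': at 3
pos 16 'b': at 4
pos 17 'd': at 5  emit P0@[13:17]
pos 18 'b': at 1 (fail-walked)
pos 19 'a': at 0 (fail-walked)
pos 20 'b': at 1
pos 21 'c': at 6 (fail-walked)

All matches (sorted): [[1,1],[7,1],[17,0]]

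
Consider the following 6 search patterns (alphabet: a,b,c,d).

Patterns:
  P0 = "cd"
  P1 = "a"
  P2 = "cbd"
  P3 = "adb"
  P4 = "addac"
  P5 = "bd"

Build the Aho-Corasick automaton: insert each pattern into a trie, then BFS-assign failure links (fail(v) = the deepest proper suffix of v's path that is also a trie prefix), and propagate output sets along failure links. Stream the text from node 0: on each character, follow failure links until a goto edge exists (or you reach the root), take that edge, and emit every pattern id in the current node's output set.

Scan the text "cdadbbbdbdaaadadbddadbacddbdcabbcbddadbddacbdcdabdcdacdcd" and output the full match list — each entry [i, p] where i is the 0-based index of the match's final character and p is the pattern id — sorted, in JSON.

Build automaton:
Trie nodes:
  0='ε' goto a→3 b→11 c→1
  1='c' goto b→4 d→2
  2='cd' goto ·  [P0 ends]
  3='a' goto d→6  [P1 ends]
  4='cb' goto d→5
  5='cbd' goto ·  [P2 ends]
  6='ad' goto b→7 d→8
  7='adb' goto ·  [P3 ends]
  8='add' goto a→9
  9='adda' goto c→10
  10='addac' goto ·  [P4 ends]
  11='b' goto d→12
  12='bd' goto ·  [P5 ends]

BFS fail/out derivation:
  n1('c'): parent n0 fail=0; on 'c' 0 → fail=0;  out ∅∪∅=∅
  n3('a'): parent n0 fail=0; on 'a' 0 → fail=0;  out {1}∪∅={1}
  n11('b'): parent n0 fail=0; on 'b' 0 → fail=0;  out ∅∪∅=∅
  n2('cd'): parent n1 fail=0; on 'd' 0 → fail=0;  out {0}∪∅={0}
  n4('cb'): parent n1 fail=0; on 'b' 0 → fail=11;  out ∅∪∅=∅
  n6('ad'): parent n3 fail=0; on 'd' 0 → fail=0;  out ∅∪∅=∅
  n12('bd'): parent n11 fail=0; on 'd' 0 → fail=0;  out {5}∪∅={5}
  n5('cbd'): parent n4 fail=11; on 'd' 11 → fail=12;  out {2}∪{5}={2,5}
  n7('adb'): parent n6 fail=0; on 'b' 0 → fail=11;  out {3}∪∅={3}
  n8('add'): parent n6 fail=0; on 'd' 0 → fail=0;  out ∅∪∅=∅
  n9('adda'): parent n8 fail=0; on 'a' 0 → fail=3;  out ∅∪{1}={1}
  n10('addac'): parent n9 fail=3; on 'c' 3→0 → fail=1;  out {4}∪∅={4}

Run:
pos 0 'c': at 1
pos 1 'd': at 2  emit P0@[0:1]
pos 2 'a': at 3 ·f  emit P1@[2:2]
pos 3 'd': at 6
pos 4 'b': at 7  emit P3@[2:4]
pos 5 'b': at 11 ·f
pos 6 'b': at 11 ·f
pos 7 'd': at 12  emit P5@[6:7]
pos 8 'b': at 11 ·f
pos 9 'd': at 12  emit P5@[8:9]
pos 10 'a': at 3 ·f  emit P1@[10:10]
pos 11 'a': at 3 ·f  emit P1@[11:11]
pos 12 'a': at 3 ·f  emit P1@[12:12]
pos 13 'd': at 6
pos 14 'a': at 3 ·f  emit P1@[14:14]
pos 15 'd': at 6
pos 16 'b': at 7  emit P3@[14:16]
pos 17 'd': at 12 ·f  emit P5@[16:17]
pos 18 'd': at 0 ·f
pos 19 'a': at 3  emit P1@[19:19]
pos 20 'd': at 6
pos 21 'b': at 7  emit P3@[19:21]
pos 22 'a': at 3 ·f  emit P1@[22:22]
pos 23 'c': at 1 ·f
pos 24 'd': at 2  emit P0@[23:24]
pos 25 'd': at 0 ·f
pos 26 'b': at 11
pos 27 'd': at 12  emit P5@[26:27]
pos 28 'c': at 1 ·f
pos 29 'a': at 3 ·f  emit P1@[29:29]
pos 30 'b': at 11 ·f
pos 31 'b': at 11 ·f
pos 32 'c': at 1 ·f
pos 33 'b': at 4
pos 34 'd': at 5  emit P2@[32:34],P5@[33:34]
pos 35 'd': at 0 ·f
pos 36 'a': at 3  emit P1@[36:36]
pos 37 'd': at 6
pos 38 'b': at 7  emit P3@[36:38]
pos 39 'd': at 12 ·f  emit P5@[38:39]
pos 40 'd': at 0 ·f
pos 41 'a': at 3  emit P1@[41:41]
pos 42 'c': at 1 ·f
pos 43 'b': at 4
pos 44 'd': at 5  emit P2@[42:44],P5@[43:44]
pos 45 'c': at 1 ·f
pos 46 'd': at 2  emit P0@[45:46]
pos 47 'a': at 3 ·f  emit P1@[47:47]
pos 48 'b': at 11 ·f
pos 49 'd': at 12  emit P5@[48:49]
pos 50 'c': at 1 ·f
pos 51 'd': at 2  emit P0@[50:51]
pos 52 'a': at 3 ·f  emit P1@[52:52]
pos 53 'c': at 1 ·f
pos 54 'd': at 2  emit P0@[53:54]
pos 55 'c': at 1 ·f
pos 56 'd': at 2  emit P0@[55:56]

Result: [[1,0],[2,1],[4,3],[7,5],[9,5],[10,1],[11,1],[12,1],[14,1],[16,3],[17,5],[19,1],[21,3],[22,1],[24,0],[27,5],[29,1],[34,2],[34,5],[36,1],[38,3],[39,5],[41,1],[44,2],[44,5],[46,0],[47,1],[49,5],[51,0],[52,1],[54,0],[56,0]]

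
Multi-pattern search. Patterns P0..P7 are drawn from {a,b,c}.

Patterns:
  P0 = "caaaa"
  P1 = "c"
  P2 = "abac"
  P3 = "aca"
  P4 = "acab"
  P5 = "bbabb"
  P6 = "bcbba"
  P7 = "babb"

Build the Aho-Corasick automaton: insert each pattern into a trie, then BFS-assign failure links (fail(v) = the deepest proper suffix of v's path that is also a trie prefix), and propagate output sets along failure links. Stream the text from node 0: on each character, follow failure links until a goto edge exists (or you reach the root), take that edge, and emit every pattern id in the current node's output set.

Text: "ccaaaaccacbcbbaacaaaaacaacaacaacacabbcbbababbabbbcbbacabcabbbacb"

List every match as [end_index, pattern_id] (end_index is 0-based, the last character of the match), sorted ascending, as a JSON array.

Build:
Trie nodes:
  0='ε' goto a→6 b→13 c→1
  1='c' goto a→2  ←P1
  2='ca' goto a→3
  3='caa' goto a→4
  4='caaa' goto a→5
  5='caaaa' goto ·  ←P0
  6='a' goto b→7 c→10
  7='ab' goto a→8
  8='aba' goto c→9
  9='abac' goto ·  ←P2
  10='ac' goto a→11
  11='aca' goto b→12  ←P3
  12='acab' goto ·  ←P4
  13='b' goto a→22 b→14 c→18
  14='bb' goto a→15
  15='bba' goto b→16
  16='bbab' goto b→17
  17='bbabb' goto ·  ←P5
  18='bc' goto b→19
  19='bcb' goto b→20
  20='bcbb' goto a→21
  21='bcbba' goto ·  ←P6
  22='ba' goto b→23
  23='bab' goto b→24
  24='babb' goto ·  ←P7

BFS fail/out derivation:
  n1('c'): parent n0 fail=0; on 'c' 0 → fail=0;  out {1}∪∅={1}
  n6('a'): parent n0 fail=0; on 'a' 0 → fail=0;  out ∅∪∅=∅
  n13('b'): parent n0 fail=0; on 'b' 0 → fail=0;  out ∅∪∅=∅
  n2('ca'): parent n1 fail=0; on 'a' 0 → fail=6;  out ∅∪∅=∅
  n7('ab'): parent n6 fail=0; on 'b' 0 → fail=13;  out ∅∪∅=∅
  n10('ac'): parent n6 fail=0; on 'c' 0 → fail=1;  out ∅∪{1}={1}
  n14('bb'): parent n13 fail=0; on 'b' 0 → fail=13;  out ∅∪∅=∅
  n18('bc'): parent n13 fail=0; on 'c' 0 → fail=1;  out ∅∪{1}={1}
  n22('ba'): parent n13 fail=0; on 'a' 0 → fail=6;  out ∅∪∅=∅
  n3('caa'): parent n2 fail=6; on 'a' 6→0 → fail=6;  out ∅∪∅=∅
  n8('aba'): parent n7 fail=13; on 'a' 13 → fail=22;  out ∅∪∅=∅
  n11('aca'): parent n10 fail=1; on 'a' 1 → fail=2;  out {3}∪∅={3}
  n15('bba'): parent n14 fail=13; on 'a' 13 → fail=22;  out ∅∪∅=∅
  n19('bcb'): parent n18 fail=1; on 'b' 1→0 → fail=13;  out ∅∪∅=∅
  n23('bab'): parent n22 fail=6; on 'b' 6 → fail=7;  out ∅∪∅=∅
  n4('caaa'): parent n3 fail=6; on 'a' 6→0 → fail=6;  out ∅∪∅=∅
  n9('abac'): parent n8 fail=22; on 'c' 22→6 → fail=10;  out {2}∪{1}={1,2}
  n12('acab'): parent n11 fail=2; on 'b' 2→6 → fail=7;  out {4}∪∅={4}
  n16('bbab'): parent n15 fail=22; on 'b' 22 → fail=23;  out ∅∪∅=∅
  n20('bcbb'): parent n19 fail=13; on 'b' 13 → fail=14;  out ∅∪∅=∅
  n24('babb'): parent n23 fail=7; on 'b' 7→13 → fail=14;  out {7}∪∅={7}
  n5('caaaa'): parent n4 fail=6; on 'a' 6→0 → fail=6;  out {0}∪∅={0}
  n17('bbabb'): parent n16 fail=23; on 'b' 23 → fail=24;  out {5}∪{7}={5,7}
  n21('bcbba'): parent n20 fail=14; on 'a' 14 → fail=15;  out {6}∪∅={6}

Scan:
i=0 'c': node 0→1  emit P1@[0:0]
i=1 'c': node 1→1 ·f  emit P1@[1:1]
i=2 'a': node 1→2
i=3 'a': node 2→3
i=4 'a': node 3→4
i=5 'a': node 4→5  emit P0@[1:5]
i=6 'c': node 5→10 ·f  emit P1@[6:6]
i=7 'c': node 10→1 ·f  emit P1@[7:7]
i=8 'a': node 1→2
i=9 'c': node 2→10 ·f  emit P1@[9:9]
i=10 'b': node 10→13 ·f
i=11 'c': node 13→18  emit P1@[11:11]
i=12 'b': node 18→19
i=13 'b': node 19→20
i=14 'a': node 20→21  emit P6@[10:14]
i=15 'a': node 21→6 ·f
i=16 'c': node 6→10  emit P1@[16:16]
i=17 'a': node 10→11  emit P3@[15:17]
i=18 'a': node 11→3 ·f
i=19 'a': node 3→4
i=20 'a': node 4→5  emit P0@[16:20]
i=21 'a': node 5→6 ·f
i=22 'c': node 6→10  emit P1@[22:22]
i=23 'a': node 10→11  emit P3@[21:23]
i=24 'a': node 11→3 ·f
i=25 'c': node 3→10 ·f  emit P1@[25:25]
i=26 'a': node 10→11  emit P3@[24:26]
i=27 'a': node 11→3 ·f
i=28 'c': node 3→10 ·f  emit P1@[28:28]
i=29 'a': node 10→11  emit P3@[27:29]
i=30 'a': node 11→3 ·f
i=31 'c': node 3→10 ·f  emit P1@[31:31]
i=32 'a': node 10→11  emit P3@[30:32]
i=33 'c': node 11→10 ·f  emit P1@[33:33]
i=34 'a': node 10→11  emit P3@[32:34]
i=35 'b': node 11→12  emit P4@[32:35]
i=36 'b': node 12→14 ·f
i=37 'c': node 14→18 ·f  emit P1@[37:37]
i=38 'b': node 18→19
i=39 'b': node 19→20
i=40 'a': node 20→21  emit P6@[36:40]
i=41 'b': node 21→16 ·f
i=42 'a': node 16→8 ·f
i=43 'b': node 8→23 ·f
i=44 'b': node 23→24  emit P7@[41:44]
i=45 'a': node 24→15 ·f
i=46 'b': node 15→16
i=47 'b': node 16→17  emit P5@[43:47],P7@[44:47]
i=48 'b': node 17→14 ·f
i=49 'c': node 14→18 ·f  emit P1@[49:49]
i=50 'b': node 18→19
i=51 'b': node 19→20
i=52 'a': node 20→21  emit P6@[48:52]
i=53 'c': node 21→10 ·f  emit P1@[53:53]
i=54 'a': node 10→11  emit P3@[52:54]
i=55 'b': node 11→12  emit P4@[52:55]
i=56 'c': node 12→18 ·f  emit P1@[56:56]
i=57 'a': node 18→2 ·f
i=58 'b': node 2→7 ·f
i=59 'b': node 7→14 ·f
i=60 'b': node 14→14 ·f
i=61 'a': node 14→15
i=62 'c': node 15→10 ·f  emit P1@[62:62]
i=63 'b': node 10→13 ·f

Matches: [[0,1],[1,1],[5,0],[6,1],[7,1],[9,1],[11,1],[14,6],[16,1],[17,3],[20,0],[22,1],[23,3],[25,1],[26,3],[28,1],[29,3],[31,1],[32,3],[33,1],[34,3],[35,4],[37,1],[40,6],[44,7],[47,5],[47,7],[49,1],[52,6],[53,1],[54,3],[55,4],[56,1],[62,1]]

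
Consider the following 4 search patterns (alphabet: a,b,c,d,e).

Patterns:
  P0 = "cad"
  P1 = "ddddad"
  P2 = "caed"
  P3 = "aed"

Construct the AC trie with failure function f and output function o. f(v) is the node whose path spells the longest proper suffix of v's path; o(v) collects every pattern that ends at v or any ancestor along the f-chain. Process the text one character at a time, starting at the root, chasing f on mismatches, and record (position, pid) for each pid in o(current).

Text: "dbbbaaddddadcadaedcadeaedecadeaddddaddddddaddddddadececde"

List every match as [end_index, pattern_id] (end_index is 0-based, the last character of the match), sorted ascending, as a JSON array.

Construct AC machine:
Trie (insert patterns):
  0='ε' goto a→12 c→1 d→4
  1='c' goto a→2
  2='ca' goto d→3 e→10
  3='cad' goto ·  [P0 ends]
  4='d' goto d→5
  5='dd' goto d→6
  6='ddd' goto d→7
  7='dddd' goto a→8
  8='dddda' goto d→9
  9='ddddad' goto ·  [P1 ends]
  10='cae' goto d→11
  11='caed' goto ·  [P2 ends]
  12='a' goto e→13
  13='ae' goto d→14
  14='aed' goto ·  [P3 ends]

Failure links (BFS by depth):
  fail(1) 'c': from fail(0)=0 chase 'c': 0 ⇒ 0;  out=∅∪out(0)=∅
  fail(4) 'd': from fail(0)=0 chase 'd': 0 ⇒ 0;  out=∅∪out(0)=∅
  fail(12) 'a': from fail(0)=0 chase 'a': 0 ⇒ 0;  out=∅∪out(0)=∅
  fail(2) 'ca': from fail(1)=0 chase 'a': 0 ⇒ 12;  out=∅∪out(12)=∅
  fail(5) 'dd': from fail(4)=0 chase 'd': 0 ⇒ 4;  out=∅∪out(4)=∅
  fail(13) 'ae': from fail(12)=0 chase 'e': 0 ⇒ 0;  out=∅∪out(0)=∅
  fail(3) 'cad': from fail(2)=12 chase 'd': 12→0 ⇒ 4;  out={0}∪out(4)={0}
  fail(6) 'ddd': from fail(5)=4 chase 'd': 4 ⇒ 5;  out=∅∪out(5)=∅
  fail(10) 'cae': from fail(2)=12 chase 'e': 12 ⇒ 13;  out=∅∪out(13)=∅
  fail(14) 'aed': from fail(13)=0 chase 'd': 0 ⇒ 4;  out={3}∪out(4)={3}
  fail(7) 'dddd': from fail(6)=5 chase 'd': 5 ⇒ 6;  out=∅∪out(6)=∅
  fail(11) 'caed': from fail(10)=13 chase 'd': 13 ⇒ 14;  out={2}∪out(14)={2,3}
  fail(8) 'dddda': from fail(7)=6 chase 'a': 6→5→4→0 ⇒ 12;  out=∅∪out(12)=∅
  fail(9) 'ddddad': from fail(8)=12 chase 'd': 12→0 ⇒ 4;  out={1}∪out(4)={1}

Scan:
i=0 'd': node 0→4
i=1 'b': node 4→0 ·f
i=2 'b': node 0→0
i=3 'b': node 0→0
i=4 'a': node 0→12
i=5 'a': node 12→12 ·f
i=6 'd': node 12→4 ·f
i=7 'd': node 4→5
i=8 'd': node 5→6
i=9 'd': node 6→7
i=10 'a': node 7→8
i=11 'd': node 8→9  ** P1@[6:11]
i=12 'c': node 9→1 ·f
i=13 'a': node 1→2
i=14 'd': node 2→3  ** P0@[12:14]
i=15 'a': node 3→12 ·f
i=16 'e': node 12→13
i=17 'd': node 13→14  ** P3@[15:17]
i=18 'c': node 14→1 ·f
i=19 'a': node 1→2
i=20 'd': node 2→3  ** P0@[18:20]
i=21 'e': node 3→0 ·f
i=22 'a': node 0→12
i=23 'e': node 12→13
i=24 'd': node 13→14  ** P3@[22:24]
i=25 'e': node 14→0 ·f
i=26 'c': node 0→1
i=27 'a': node 1→2
i=28 'd': node 2→3  ** P0@[26:28]
i=29 'e': node 3→0 ·f
i=30 'a': node 0→12
i=31 'd': node 12→4 ·f
i=32 'd': node 4→5
i=33 'd': node 5→6
i=34 'd': node 6→7
i=35 'a': node 7→8
i=36 'd': node 8→9  ** P1@[31:36]
i=37 'd': node 9→5 ·f
i=38 'd': node 5→6
i=39 'd': node 6→7
i=40 'd': node 7→7 ·f
i=41 'd': node 7→7 ·f
i=42 'a': node 7→8
i=43 'd': node 8→9  ** P1@[38:43]
i=44 'd': node 9→5 ·f
i=45 'd': node 5→6
i=46 'd': node 6→7
i=47 'd': node 7→7 ·f
i=48 'd': node 7→7 ·f
i=49 'a': node 7→8
i=50 'd': node 8→9  ** P1@[45:50]
i=51 'e': node 9→0 ·f
i=52 'c': node 0→1
i=53 'e': node 1→0 ·f
i=54 'c': node 0→1
i=55 'd': node 1→4 ·f
i=56 'e': node 4→0 ·f

Matches: [[11,1],[14,0],[17,3],[20,0],[24,3],[28,0],[36,1],[43,1],[50,1]]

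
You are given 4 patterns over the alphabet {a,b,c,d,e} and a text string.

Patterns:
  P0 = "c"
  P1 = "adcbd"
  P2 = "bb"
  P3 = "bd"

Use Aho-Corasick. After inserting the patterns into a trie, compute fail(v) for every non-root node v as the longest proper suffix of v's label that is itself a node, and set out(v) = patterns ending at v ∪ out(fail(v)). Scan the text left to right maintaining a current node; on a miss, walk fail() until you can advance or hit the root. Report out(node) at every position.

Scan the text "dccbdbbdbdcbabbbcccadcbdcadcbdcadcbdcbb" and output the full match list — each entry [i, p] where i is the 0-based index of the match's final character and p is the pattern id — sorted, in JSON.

Construct AC machine:
Trie nodes:
  n0 'ε': a→2 b→7 c→1
  n1 'c': ·  ←P0
  n2 'a': d→3
  n3 'ad': c→4
  n4 'adc': b→5
  n5 'adcb': d→6
  n6 'adcbd': ·  ←P1
  n7 'b': b→8 d→9
  n8 'bb': ·  ←P2
  n9 'bd': ·  ←P3

Failure links (BFS by depth):
  n1('c'): parent n0 fail=0; on 'c' 0 → fail=0;  out {0}∪∅={0}
  n2('a'): parent n0 fail=0; on 'a' 0 → fail=0;  out ∅∪∅=∅
  n7('b'): parent n0 fail=0; on 'b' 0 → fail=0;  out ∅∪∅=∅
  n3('ad'): parent n2 fail=0; on 'd' 0 → fail=0;  out ∅∪∅=∅
  n8('bb'): parent n7 fail=0; on 'b' 0 → fail=7;  out {2}∪∅={2}
  n9('bd'): parent n7 fail=0; on 'd' 0 → fail=0;  out {3}∪∅={3}
  n4('adc'): parent n3 fail=0; on 'c' 0 → fail=1;  out ∅∪{0}={0}
  n5('adcb'): parent n4 fail=1; on 'b' 1→0 → fail=7;  out ∅∪∅=∅
  n6('adcbd'): parent n5 fail=7; on 'd' 7 → fail=9;  out {1}∪{3}={1,3}

Run:
pos 0 'd': at 0
pos 1 'c': at 1  ** P0@[1:1]
pos 2 'c': at 1 ·f  ** P0@[2:2]
pos 3 'b': at 7 ·f
pos 4 'd': at 9  ** P3@[3:4]
pos 5 'b': at 7 ·f
pos 6 'b': at 8  ** P2@[5:6]
pos 7 'd': at 9 ·f  ** P3@[6:7]
pos 8 'b': at 7 ·f
pos 9 'd': at 9  ** P3@[8:9]
pos 10 'c': at 1 ·f  ** P0@[10:10]
pos 11 'b': at 7 ·f
pos 12 'a': at 2 ·f
pos 13 'b': at 7 ·f
pos 14 'b': at 8  ** P2@[13:14]
pos 15 'b': at 8 ·f  ** P2@[14:15]
pos 16 'c': at 1 ·f  ** P0@[16:16]
pos 17 'c': at 1 ·f  ** P0@[17:17]
pos 18 'c': at 1 ·f  ** P0@[18:18]
pos 19 'a': at 2 ·f
pos 20 'd': at 3
pos 21 'c': at 4  ** P0@[21:21]
pos 22 'b': at 5
pos 23 'd': at 6  ** P1@[19:23],P3@[22:23]
pos 24 'c': at 1 ·f  ** P0@[24:24]
pos 25 'a': at 2 ·f
pos 26 'd': at 3
pos 27 'c': at 4  ** P0@[27:27]
pos 28 'b': at 5
pos 29 'd': at 6  ** P1@[25:29],P3@[28:29]
pos 30 'c': at 1 ·f  ** P0@[30:30]
pos 31 'a': at 2 ·f
pos 32 'd': at 3
pos 33 'c': at 4  ** P0@[33:33]
pos 34 'b': at 5
pos 35 'd': at 6  ** P1@[31:35],P3@[34:35]
pos 36 'c': at 1 ·f  ** P0@[36:36]
pos 37 'b': at 7 ·f
pos 38 'b': at 8  ** P2@[37:38]

All matches (sorted): [[1,0],[2,0],[4,3],[6,2],[7,3],[9,3],[10,0],[14,2],[15,2],[16,0],[17,0],[18,0],[21,0],[23,1],[23,3],[24,0],[27,0],[29,1],[29,3],[30,0],[33,0],[35,1],[35,3],[36,0],[38,2]]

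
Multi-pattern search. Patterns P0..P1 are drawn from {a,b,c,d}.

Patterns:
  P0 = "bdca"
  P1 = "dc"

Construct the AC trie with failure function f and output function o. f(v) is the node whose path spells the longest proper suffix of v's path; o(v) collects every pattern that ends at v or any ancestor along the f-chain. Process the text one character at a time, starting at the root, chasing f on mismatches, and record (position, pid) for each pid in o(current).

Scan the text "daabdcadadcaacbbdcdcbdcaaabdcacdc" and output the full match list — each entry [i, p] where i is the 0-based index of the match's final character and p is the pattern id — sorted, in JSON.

Construct AC machine:
Trie nodes:
  n0 'ε': b→1 d→5
  n1 'b': d→2
  n2 'bd': c→3
  n3 'bdc': a→4
  n4 'bdca': ·  [P0 ends]
  n5 'd': c→6
  n6 'dc': ·  [P1 ends]

Failure links (BFS by depth):
  n1('b'): parent n0 fail=0; on 'b' 0 → fail=0;  out ∅∪∅=∅
  n5('d'): parent n0 fail=0; on 'd' 0 → fail=0;  out ∅∪∅=∅
  n2('bd'): parent n1 fail=0; on 'd' 0 → fail=5;  out ∅∪∅=∅
  n6('dc'): parent n5 fail=0; on 'c' 0 → fail=0;  out {1}∪∅={1}
  n3('bdc'): parent n2 fail=5; on 'c' 5 → fail=6;  out ∅∪{1}={1}
  n4('bdca'): parent n3 fail=6; on 'a' 6→0 → fail=0;  out {0}∪∅={0}

Scan:
i=0 'd': node 0→5
i=1 'a': node 5→0 ·f
i=2 'a': node 0→0
i=3 'b': node 0→1
i=4 'd': node 1→2
i=5 'c': node 2→3  → match P1@[4:5]
i=6 'a': node 3→4  → match P0@[3:6]
i=7 'd': node 4→5 ·f
i=8 'a': node 5→0 ·f
i=9 'd': node 0→5
i=10 'c': node 5→6  → match P1@[9:10]
i=11 'a': node 6→0 ·f
i=12 'a': node 0→0
i=13 'c': node 0→0
i=14 'b': node 0→1
i=15 'b': node 1→1 ·f
i=16 'd': node 1→2
i=17 'c': node 2→3  → match P1@[16:17]
i=18 'd': node 3→5 ·f
i=19 'c': node 5→6  → match P1@[18:19]
i=20 'b': node 6→1 ·f
i=21 'd': node 1→2
i=22 'c': node 2→3  → match P1@[21:22]
i=23 'a': node 3→4  → match P0@[20:23]
i=24 'a': node 4→0 ·f
i=25 'a': node 0→0
i=26 'b': node 0→1
i=27 'd': node 1→2
i=28 'c': node 2→3  → match P1@[27:28]
i=29 'a': node 3→4  → match P0@[26:29]
i=30 'c': node 4→0 ·f
i=31 'd': node 0→5
i=32 'c': node 5→6  → match P1@[31:32]

Result: [[5,1],[6,0],[10,1],[17,1],[19,1],[22,1],[23,0],[28,1],[29,0],[32,1]]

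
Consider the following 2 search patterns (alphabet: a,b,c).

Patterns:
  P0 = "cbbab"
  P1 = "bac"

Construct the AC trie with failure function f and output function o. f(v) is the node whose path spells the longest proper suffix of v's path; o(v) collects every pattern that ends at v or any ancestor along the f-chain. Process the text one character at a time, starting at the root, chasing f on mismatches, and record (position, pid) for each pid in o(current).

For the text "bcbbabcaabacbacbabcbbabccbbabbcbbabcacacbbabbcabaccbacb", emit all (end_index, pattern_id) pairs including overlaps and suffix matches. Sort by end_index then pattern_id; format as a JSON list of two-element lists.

Construct AC machine:
Trie (insert patterns):
  0='ε' goto b→6 c→1
  1='c' goto b→2
  2='cb' goto b→3
  3='cbb' goto a→4
  4='cbba' goto b→5
  5='cbbab' goto ·  [P0 ends]
  6='b' goto a→7
  7='ba' goto c→8
  8='bac' goto ·  [P1 ends]

Failure links (BFS by depth):
  fail(1) 'c': from fail(0)=0 chase 'c': 0 ⇒ 0;  out=∅∪out(0)=∅
  fail(6) 'b': from fail(0)=0 chase 'b': 0 ⇒ 0;  out=∅∪out(0)=∅
  fail(2) 'cb': from fail(1)=0 chase 'b': 0 ⇒ 6;  out=∅∪out(6)=∅
  fail(7) 'ba': from fail(6)=0 chase 'a': 0 ⇒ 0;  out=∅∪out(0)=∅
  fail(3) 'cbb': from fail(2)=6 chase 'b': 6→0 ⇒ 6;  out=∅∪out(6)=∅
  fail(8) 'bac': from fail(7)=0 chase 'c': 0 ⇒ 1;  out={1}∪out(1)={1}
  fail(4) 'cbba': from fail(3)=6 chase 'a': 6 ⇒ 7;  out=∅∪out(7)=∅
  fail(5) 'cbbab': from fail(4)=7 chase 'b': 7→0 ⇒ 6;  out={0}∪out(6)={0}

Text stream:
i=0 'b': node 0→6
i=1 'c': node 6→1 (fail-walked)
i=2 'b': node 1→2
i=3 'b': node 2→3
i=4 'a': node 3→4
i=5 'b': node 4→5  ** P0@[1:5]
i=6 'c': node 5→1 (fail-walked)
i=7 'a': node 1→0 (fail-walked)
i=8 'a': node 0→0
i=9 'b': node 0→6
i=10 'a': node 6→7
i=11 'c': node 7→8  ** P1@[9:11]
i=12 'b': node 8→2 (fail-walked)
i=13 'a': node 2→7 (fail-walked)
i=14 'c': node 7→8  ** P1@[12:14]
i=15 'b': node 8→2 (fail-walked)
i=16 'a': node 2→7 (fail-walked)
i=17 'b': node 7→6 (fail-walked)
i=18 'c': node 6→1 (fail-walked)
i=19 'b': node 1→2
i=20 'b': node 2→3
i=21 'a': node 3→4
i=22 'b': node 4→5  ** P0@[18:22]
i=23 'c': node 5→1 (fail-walked)
i=24 'c': node 1→1 (fail-walked)
i=25 'b': node 1→2
i=26 'b': node 2→3
i=27 'a': node 3→4
i=28 'b': node 4→5  ** P0@[24:28]
i=29 'b': node 5→6 (fail-walked)
i=30 'c': node 6→1 (fail-walked)
i=31 'b': node 1→2
i=32 'b': node 2→3
i=33 'a': node 3→4
i=34 'b': node 4→5  ** P0@[30:34]
i=35 'c': node 5→1 (fail-walked)
i=36 'a': node 1→0 (fail-walked)
i=37 'c': node 0→1
i=38 'a': node 1→0 (fail-walked)
i=39 'c': node 0→1
i=40 'b': node 1→2
i=41 'b': node 2→3
i=42 'a': node 3→4
i=43 'b': node 4→5  ** P0@[39:43]
i=44 'b': node 5→6 (fail-walked)
i=45 'c': node 6→1 (fail-walked)
i=46 'a': node 1→0 (fail-walked)
i=47 'b': node 0→6
i=48 'a': node 6→7
i=49 'c': node 7→8  ** P1@[47:49]
i=50 'c': node 8→1 (fail-walked)
i=51 'b': node 1→2
i=52 'a': node 2→7 (fail-walked)
i=53 'c': node 7→8  ** P1@[51:53]
i=54 'b': node 8→2 (fail-walked)

Result: [[5,0],[11,1],[14,1],[22,0],[28,0],[34,0],[43,0],[49,1],[53,1]]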